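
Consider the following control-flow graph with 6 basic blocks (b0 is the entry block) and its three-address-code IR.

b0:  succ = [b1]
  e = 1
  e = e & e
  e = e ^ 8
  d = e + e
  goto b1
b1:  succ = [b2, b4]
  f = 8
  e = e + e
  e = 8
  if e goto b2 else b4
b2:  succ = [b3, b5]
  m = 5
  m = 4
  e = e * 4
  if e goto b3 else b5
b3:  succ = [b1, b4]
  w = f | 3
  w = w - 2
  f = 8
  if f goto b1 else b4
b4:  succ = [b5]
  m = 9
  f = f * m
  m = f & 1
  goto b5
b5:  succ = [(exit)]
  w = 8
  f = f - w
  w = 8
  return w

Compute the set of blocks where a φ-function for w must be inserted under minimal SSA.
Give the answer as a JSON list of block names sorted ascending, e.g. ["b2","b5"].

Answer: ["b1", "b4", "b5"]

Working:
idom tree: b1←b0 b2←b1 b3←b2 b4←b1 b5←b1
Dom at joins:
  b1: preds {b0,b3}: {b0} ∩ {b0,b1,b2,b3} = {b0}; idom=b0
  b4: preds {b1,b3}: {b0,b1} ∩ {b0,b1,b2,b3} = {b0,b1}; idom=b1
  b5: preds {b2,b4}: {b0,b1,b2} ∩ {b0,b1,b4} = {b0,b1}; idom=b1

DF walk-up:
  join b1 pred b0: · stop@b0
  join b1 pred b3: b3→b2→b1 stop@b0
  join b4 pred b1: · stop@b1
  join b4 pred b3: b3→b2 stop@b1
  join b5 pred b2: b2 stop@b1
  join b5 pred b4: b4 stop@b1
  b0 → ∅
  b1 → {b1}
  b2 → {b1,b4,b5}
  b3 → {b1,b4}
  b4 → {b5}
  b5 → ∅

φ for w: defs {b3,b5}
  DF⁺ = {b1,b4,b5}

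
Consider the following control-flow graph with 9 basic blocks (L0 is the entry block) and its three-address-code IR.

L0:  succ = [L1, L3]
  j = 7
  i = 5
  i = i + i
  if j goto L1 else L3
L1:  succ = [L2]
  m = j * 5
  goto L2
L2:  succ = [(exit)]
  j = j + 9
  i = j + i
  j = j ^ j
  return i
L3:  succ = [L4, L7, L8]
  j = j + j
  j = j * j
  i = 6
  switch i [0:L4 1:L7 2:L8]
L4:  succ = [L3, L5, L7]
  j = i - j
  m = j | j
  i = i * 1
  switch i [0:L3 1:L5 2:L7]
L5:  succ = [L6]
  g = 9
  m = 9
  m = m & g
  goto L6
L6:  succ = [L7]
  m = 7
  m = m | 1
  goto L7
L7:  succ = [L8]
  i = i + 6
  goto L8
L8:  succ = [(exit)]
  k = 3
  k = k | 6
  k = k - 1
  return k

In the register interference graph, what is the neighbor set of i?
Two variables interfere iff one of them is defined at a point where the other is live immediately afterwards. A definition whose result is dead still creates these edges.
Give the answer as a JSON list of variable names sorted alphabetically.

Answer: ["g", "j", "m"]

Derivation:
Per-block:
  L0: def={i,j} ue=∅
  L1: def={m} ue={j}
  L2: def={i,j} ue={i,j}
  L3: def={i,j} ue={j}
  L4: def={i,j,m} ue={i,j}
  L5: def={g,m} ue=∅
  L6: def={m} ue=∅
  L7: def={i} ue={i}
  L8: def={k} ue=∅

Backward fixpoint:
  L0: in=∅ out={i,j}
  L1: in={i,j} out={i,j}
  L2: in={i,j} out=∅
  L3: in={j} out={i,j}
  L4: in={i,j} out={i,j}
  L5: in={i} out={i}
  L6: in={i} out={i}
  L7: in={i} out=∅
  L8: in=∅ out=∅

Conflict graph:
  g — {i,m}
  i — {g,j,m}
  j — {i,m}
  k — ∅
  m — {g,i,j}

N(i) = ["g", "j", "m"]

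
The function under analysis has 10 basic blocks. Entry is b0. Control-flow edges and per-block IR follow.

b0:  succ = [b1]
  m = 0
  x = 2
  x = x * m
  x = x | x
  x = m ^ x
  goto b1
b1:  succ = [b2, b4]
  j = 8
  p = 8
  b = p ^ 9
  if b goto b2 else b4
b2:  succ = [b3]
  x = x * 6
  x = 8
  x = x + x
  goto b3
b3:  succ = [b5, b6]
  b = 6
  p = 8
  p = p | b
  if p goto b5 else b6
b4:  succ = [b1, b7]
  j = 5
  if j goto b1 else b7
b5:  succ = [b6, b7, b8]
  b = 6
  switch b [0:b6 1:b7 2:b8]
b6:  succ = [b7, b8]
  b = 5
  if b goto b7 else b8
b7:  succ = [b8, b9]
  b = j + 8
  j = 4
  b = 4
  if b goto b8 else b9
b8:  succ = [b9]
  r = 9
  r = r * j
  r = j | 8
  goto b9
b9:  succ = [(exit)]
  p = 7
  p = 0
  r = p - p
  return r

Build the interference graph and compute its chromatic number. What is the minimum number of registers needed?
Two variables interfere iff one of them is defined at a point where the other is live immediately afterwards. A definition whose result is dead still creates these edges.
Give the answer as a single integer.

Answer: 4

Working:
Per-block:
  b0: {m,x} / ∅
  b1: {b,j,p} / ∅
  b2: {x} / {x}
  b3: {b,p} / ∅
  b4: {j} / ∅
  b5: {b} / ∅
  b6: {b} / ∅
  b7: {b,j} / {j}
  b8: {r} / {j}
  b9: {p,r} / ∅

Liveness:
  b0 li=∅ lo={x}
  b1 li={x} lo={j,x}
  b2 li={j,x} lo={j}
  b3 li={j} lo={j}
  b4 li={x} lo={j,x}
  b5 li={j} lo={j}
  b6 li={j} lo={j}
  b7 li={j} lo={j}
  b8 li={j} lo=∅
  b9 li=∅ lo=∅

Interfere edges:
  b: {j,p,x}
  j: {b,p,r,x}
  m: {x}
  p: {b,j,x}
  r: {j}
  x: {b,j,m,p}

Chromatic number:
  clique {b,j,p,x} ⇒ need ≥ 4
  4-colouring: r0={j,m}  r1={r,x}  r2={b}  r3={p}
  χ = 4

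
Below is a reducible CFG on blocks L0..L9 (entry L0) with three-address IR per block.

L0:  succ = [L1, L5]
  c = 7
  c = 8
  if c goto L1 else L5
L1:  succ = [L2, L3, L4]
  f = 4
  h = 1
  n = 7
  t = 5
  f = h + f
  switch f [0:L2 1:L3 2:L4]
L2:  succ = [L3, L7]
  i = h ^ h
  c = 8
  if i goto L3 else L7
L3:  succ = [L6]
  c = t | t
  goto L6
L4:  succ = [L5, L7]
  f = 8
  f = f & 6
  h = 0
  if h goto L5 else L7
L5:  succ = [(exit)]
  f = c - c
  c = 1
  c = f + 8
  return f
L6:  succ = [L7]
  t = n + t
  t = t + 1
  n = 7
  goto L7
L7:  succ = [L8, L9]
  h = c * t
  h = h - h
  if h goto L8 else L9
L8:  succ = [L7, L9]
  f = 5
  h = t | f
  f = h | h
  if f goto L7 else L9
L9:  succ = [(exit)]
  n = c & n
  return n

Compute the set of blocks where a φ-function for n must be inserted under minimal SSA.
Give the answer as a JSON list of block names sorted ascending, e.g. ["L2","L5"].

idom tree: L1←L0 L2←L1 L3←L1 L4←L1 L5←L0 L6←L3 L7←L1 L8←L7 L9←L7
Join-block Dom:
  L3: preds {L1,L2}: {L0,L1} ∩ {L0,L1,L2} = {L0,L1}; idom=L1
  L5: preds {L0,L4}: {L0} ∩ {L0,L1,L4} = {L0}; idom=L0
  L7: preds {L2,L4,L6,L8}: {L0,L1,L2} ∩ {L0,L1,L4} ∩ {L0,L1,L3,L6} ∩ {L0,L1,L7,L8} = {L0,L1}; idom=L1
  L9: preds {L7,L8}: {L0,L1,L7} ∩ {L0,L1,L7,L8} = {L0,L1,L7}; idom=L7

DF walk-up:
  L3←L1: walk · to L1
  L3←L2: walk L2 to L1
  L5←L0: walk · to L0
  L5←L4: walk L4→L1 to L0
  L7←L2: walk L2 to L1
  L7←L4: walk L4 to L1
  L7←L6: walk L6→L3 to L1
  L7←L8: walk L8→L7 to L1
  L9←L7: walk · to L7
  L9←L8: walk L8 to L7
  DF(L0)=∅
  DF(L1)={L5}
  DF(L2)={L3,L7}
  DF(L3)={L7}
  DF(L4)={L5,L7}
  DF(L5)=∅
  DF(L6)={L7}
  DF(L7)={L7}
  DF(L8)={L7,L9}
  DF(L9)=∅

φ for n: defs {L1,L6,L9}
  DF⁺ = {L5,L7}

Answer: ["L5", "L7"]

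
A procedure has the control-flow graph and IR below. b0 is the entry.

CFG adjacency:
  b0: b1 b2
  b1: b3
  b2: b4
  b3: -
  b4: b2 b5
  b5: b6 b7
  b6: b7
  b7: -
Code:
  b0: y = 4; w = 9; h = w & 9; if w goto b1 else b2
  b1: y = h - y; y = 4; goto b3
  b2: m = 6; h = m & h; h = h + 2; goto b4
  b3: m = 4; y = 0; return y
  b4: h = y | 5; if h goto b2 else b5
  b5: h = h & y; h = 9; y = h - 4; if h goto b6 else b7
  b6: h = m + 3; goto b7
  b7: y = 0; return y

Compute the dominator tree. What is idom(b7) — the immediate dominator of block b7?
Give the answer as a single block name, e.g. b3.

idom tree: b1←b0 b2←b0 b3←b1 b4←b2 b5←b4 b6←b5 b7←b5
Dom at joins:
  b2: preds {b0,b4}: {b0} ∩ {b0,b2,b4} = {b0}; idom=b0
  b7: preds {b5,b6}: {b0,b2,b4,b5} ∩ {b0,b2,b4,b5,b6} = {b0,b2,b4,b5}; idom=b5

idom(b7) = b5

Answer: b5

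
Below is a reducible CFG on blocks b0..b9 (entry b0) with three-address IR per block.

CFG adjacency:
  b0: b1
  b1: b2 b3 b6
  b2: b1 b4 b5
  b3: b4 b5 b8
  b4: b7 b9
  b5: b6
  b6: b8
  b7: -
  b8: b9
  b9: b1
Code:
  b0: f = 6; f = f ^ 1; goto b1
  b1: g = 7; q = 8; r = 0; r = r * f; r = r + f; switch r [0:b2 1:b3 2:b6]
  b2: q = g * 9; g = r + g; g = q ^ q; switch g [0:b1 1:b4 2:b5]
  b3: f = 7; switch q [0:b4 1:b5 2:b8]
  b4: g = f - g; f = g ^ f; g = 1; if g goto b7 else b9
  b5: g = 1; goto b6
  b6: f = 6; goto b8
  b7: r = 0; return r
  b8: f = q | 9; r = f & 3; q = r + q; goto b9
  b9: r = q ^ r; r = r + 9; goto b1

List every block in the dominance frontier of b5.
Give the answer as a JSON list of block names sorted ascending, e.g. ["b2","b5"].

Answer: ["b6"]

Working:
idom tree: b1←b0 b2←b1 b3←b1 b4←b1 b5←b1 b6←b1 b7←b4 b8←b1 b9←b1
Join-block Dom:
  b1: preds {b0,b2,b9}: {b0} ∩ {b0,b1,b2} ∩ {b0,b1,b9} = {b0}; idom=b0
  b4: preds {b2,b3}: {b0,b1,b2} ∩ {b0,b1,b3} = {b0,b1}; idom=b1
  b5: preds {b2,b3}: {b0,b1,b2} ∩ {b0,b1,b3} = {b0,b1}; idom=b1
  b6: preds {b1,b5}: {b0,b1} ∩ {b0,b1,b5} = {b0,b1}; idom=b1
  b8: preds {b3,b6}: {b0,b1,b3} ∩ {b0,b1,b6} = {b0,b1}; idom=b1
  b9: preds {b4,b8}: {b0,b1,b4} ∩ {b0,b1,b8} = {b0,b1}; idom=b1

DF walk-up:
  join b1 pred b0: · stop@b0
  join b1 pred b2: b2→b1 stop@b0
  join b1 pred b9: b9→b1 stop@b0
  join b4 pred b2: b2 stop@b1
  join b4 pred b3: b3 stop@b1
  join b5 pred b2: b2 stop@b1
  join b5 pred b3: b3 stop@b1
  join b6 pred b1: · stop@b1
  join b6 pred b5: b5 stop@b1
  join b8 pred b3: b3 stop@b1
  join b8 pred b6: b6 stop@b1
  join b9 pred b4: b4 stop@b1
  join b9 pred b8: b8 stop@b1
  b0 → ∅
  b1 → {b1}
  b2 → {b1,b4,b5}
  b3 → {b4,b5,b8}
  b4 → {b9}
  b5 → {b6}
  b6 → {b8}
  b7 → ∅
  b8 → {b9}
  b9 → {b1}

DF(b5) = ["b6"]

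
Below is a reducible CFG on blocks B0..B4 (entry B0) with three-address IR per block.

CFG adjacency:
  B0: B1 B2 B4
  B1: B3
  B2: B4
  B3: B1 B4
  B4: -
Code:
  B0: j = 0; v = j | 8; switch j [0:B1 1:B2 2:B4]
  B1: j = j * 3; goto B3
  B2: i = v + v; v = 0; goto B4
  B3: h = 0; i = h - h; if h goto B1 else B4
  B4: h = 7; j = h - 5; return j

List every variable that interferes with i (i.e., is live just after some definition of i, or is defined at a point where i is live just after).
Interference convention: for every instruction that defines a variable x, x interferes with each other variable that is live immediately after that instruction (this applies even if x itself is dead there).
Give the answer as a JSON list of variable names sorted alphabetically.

Answer: ["h", "j"]

Derivation:
Per-block:
  B0: {j,v} / ∅
  B1: {j} / {j}
  B2: {i,v} / {v}
  B3: {h,i} / ∅
  B4: {h,j} / ∅

Backward fixpoint:
  live B0: ∅→{j,v}
  live B1: {j}→{j}
  live B2: {v}→∅
  live B3: {j}→{j}
  live B4: ∅→∅

Interference:
  h: {i,j}
  i: {h,j}
  j: {h,i,v}
  v: {j}

N(i) = ["h", "j"]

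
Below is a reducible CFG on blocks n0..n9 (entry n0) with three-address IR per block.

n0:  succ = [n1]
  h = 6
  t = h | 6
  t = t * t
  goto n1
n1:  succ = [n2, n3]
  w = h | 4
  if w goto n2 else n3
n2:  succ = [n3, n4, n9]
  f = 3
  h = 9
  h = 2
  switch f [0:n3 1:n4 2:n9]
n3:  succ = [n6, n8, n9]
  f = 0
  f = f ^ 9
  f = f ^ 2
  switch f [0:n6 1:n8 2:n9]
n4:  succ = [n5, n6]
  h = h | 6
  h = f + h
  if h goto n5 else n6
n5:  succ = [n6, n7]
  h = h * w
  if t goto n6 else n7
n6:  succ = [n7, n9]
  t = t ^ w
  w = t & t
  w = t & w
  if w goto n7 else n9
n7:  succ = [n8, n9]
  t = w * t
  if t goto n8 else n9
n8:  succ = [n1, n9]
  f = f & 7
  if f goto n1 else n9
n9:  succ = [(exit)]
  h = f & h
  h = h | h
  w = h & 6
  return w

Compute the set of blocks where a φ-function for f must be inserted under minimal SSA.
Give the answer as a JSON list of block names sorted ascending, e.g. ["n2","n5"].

idom tree: n1←n0 n2←n1 n3←n1 n4←n2 n5←n4 n6←n1 n7←n1 n8←n1 n9←n1
Dom∩ at merges:
  n1: preds {n0,n8}: {n0} ∩ {n0,n1,n8} = {n0}; idom=n0
  n3: preds {n1,n2}: {n0,n1} ∩ {n0,n1,n2} = {n0,n1}; idom=n1
  n6: preds {n3,n4,n5}: {n0,n1,n3} ∩ {n0,n1,n2,n4} ∩ {n0,n1,n2,n4,n5} = {n0,n1}; idom=n1
  n7: preds {n5,n6}: {n0,n1,n2,n4,n5} ∩ {n0,n1,n6} = {n0,n1}; idom=n1
  n8: preds {n3,n7}: {n0,n1,n3} ∩ {n0,n1,n7} = {n0,n1}; idom=n1
  n9: preds {n2,n3,n6,n7,n8}: {n0,n1,n2} ∩ {n0,n1,n3} ∩ {n0,n1,n6} ∩ {n0,n1,n7} ∩ {n0,n1,n8} = {n0,n1}; idom=n1

DF derivation:
  n1←n0: walk · to n0
  n1←n8: walk n8→n1 to n0
  n3←n1: walk · to n1
  n3←n2: walk n2 to n1
  n6←n3: walk n3 to n1
  n6←n4: walk n4→n2 to n1
  n6←n5: walk n5→n4→n2 to n1
  n7←n5: walk n5→n4→n2 to n1
  n7←n6: walk n6 to n1
  n8←n3: walk n3 to n1
  n8←n7: walk n7 to n1
  n9←n2: walk n2 to n1
  n9←n3: walk n3 to n1
  n9←n6: walk n6 to n1
  n9←n7: walk n7 to n1
  n9←n8: walk n8 to n1
  n0 → ∅
  n1 → {n1}
  n2 → {n3,n6,n7,n9}
  n3 → {n6,n8,n9}
  n4 → {n6,n7}
  n5 → {n6,n7}
  n6 → {n7,n9}
  n7 → {n8,n9}
  n8 → {n1,n9}
  n9 → ∅

φ for f: defs {n2,n3,n8}
  DF⁺ = {n1,n3,n6,n7,n8,n9}

Answer: ["n1", "n3", "n6", "n7", "n8", "n9"]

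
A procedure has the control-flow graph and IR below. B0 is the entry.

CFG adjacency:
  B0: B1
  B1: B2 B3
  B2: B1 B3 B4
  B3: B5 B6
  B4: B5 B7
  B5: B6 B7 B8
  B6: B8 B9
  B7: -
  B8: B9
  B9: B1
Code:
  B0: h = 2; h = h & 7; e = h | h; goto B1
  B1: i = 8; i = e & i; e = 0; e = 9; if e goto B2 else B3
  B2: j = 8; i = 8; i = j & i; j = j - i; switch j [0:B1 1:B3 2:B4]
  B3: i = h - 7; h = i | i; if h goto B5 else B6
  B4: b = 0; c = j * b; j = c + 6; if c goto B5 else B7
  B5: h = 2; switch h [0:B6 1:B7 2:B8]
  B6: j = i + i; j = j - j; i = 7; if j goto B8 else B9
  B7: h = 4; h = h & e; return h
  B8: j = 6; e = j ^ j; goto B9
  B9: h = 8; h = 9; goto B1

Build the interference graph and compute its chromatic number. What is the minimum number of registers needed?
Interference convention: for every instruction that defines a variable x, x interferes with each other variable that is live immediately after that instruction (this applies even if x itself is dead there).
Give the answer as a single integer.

Answer: 4

Analysis:
def/use:
  B0: def={e,h} ue=∅
  B1: def={e,i} ue={e}
  B2: def={i,j} ue=∅
  B3: def={h,i} ue={h}
  B4: def={b,c,j} ue={j}
  B5: def={h} ue=∅
  B6: def={i,j} ue={i}
  B7: def={h} ue={e}
  B8: def={e,j} ue=∅
  B9: def={h} ue=∅

Liveness:
  live B0: ∅→{e,h}
  live B1: {e,h}→{e,h}
  live B2: {e,h}→{e,h,i,j}
  live B3: {e,h}→{e,i}
  live B4: {e,i,j}→{e,i}
  live B5: {e,i}→{e,i}
  live B6: {e,i}→{e}
  live B7: {e}→∅
  live B8: ∅→{e}
  live B9: {e}→{e,h}

Interference:
  b: {e,i,j}
  c: {e,i,j}
  e: {b,c,h,i,j}
  h: {e,i,j}
  i: {b,c,e,h,j}
  j: {b,c,e,h,i}

Chromatic number:
  clique {b,e,i,j} ⇒ need ≥ 4
  4-colouring: R0={e}  R1={i}  R2={j}  R3={b,c,h}
  χ = 4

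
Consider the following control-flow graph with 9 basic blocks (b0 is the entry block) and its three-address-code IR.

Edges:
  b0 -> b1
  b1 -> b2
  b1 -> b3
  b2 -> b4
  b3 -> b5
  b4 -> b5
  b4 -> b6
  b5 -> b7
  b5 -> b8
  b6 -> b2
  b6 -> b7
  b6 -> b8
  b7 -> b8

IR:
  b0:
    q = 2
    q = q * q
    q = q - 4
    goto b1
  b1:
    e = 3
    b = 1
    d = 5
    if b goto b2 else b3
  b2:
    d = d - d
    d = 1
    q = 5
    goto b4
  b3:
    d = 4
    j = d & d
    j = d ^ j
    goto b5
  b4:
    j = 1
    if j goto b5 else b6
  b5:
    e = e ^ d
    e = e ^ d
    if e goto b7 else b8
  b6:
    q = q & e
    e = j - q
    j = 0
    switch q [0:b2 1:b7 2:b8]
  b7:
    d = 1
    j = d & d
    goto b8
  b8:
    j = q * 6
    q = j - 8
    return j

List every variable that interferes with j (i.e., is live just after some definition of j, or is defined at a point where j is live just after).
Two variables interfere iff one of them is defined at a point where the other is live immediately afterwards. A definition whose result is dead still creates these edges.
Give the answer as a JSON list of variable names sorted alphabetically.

Answer: ["d", "e", "q"]

Analysis:
Block summaries:
  b0 def {q} use ∅
  b1 def {b,d,e} use ∅
  b2 def {d,q} use {d}
  b3 def {d,j} use ∅
  b4 def {j} use ∅
  b5 def {e} use {d,e}
  b6 def {e,j,q} use {e,j,q}
  b7 def {d,j} use ∅
  b8 def {j,q} use {q}

Live sets:
  b0 li=∅ lo={q}
  b1 li={q} lo={d,e,q}
  b2 li={d,e} lo={d,e,q}
  b3 li={e,q} lo={d,e,q}
  b4 li={d,e,q} lo={d,e,j,q}
  b5 li={d,e,q} lo={q}
  b6 li={d,e,j,q} lo={d,e,q}
  b7 li={q} lo={q}
  b8 li={q} lo=∅

Interference:
  b — {d,e,q}
  d — {b,e,j,q}
  e — {b,d,j,q}
  j — {d,e,q}
  q — {b,d,e,j}

N(j) = ["d", "e", "q"]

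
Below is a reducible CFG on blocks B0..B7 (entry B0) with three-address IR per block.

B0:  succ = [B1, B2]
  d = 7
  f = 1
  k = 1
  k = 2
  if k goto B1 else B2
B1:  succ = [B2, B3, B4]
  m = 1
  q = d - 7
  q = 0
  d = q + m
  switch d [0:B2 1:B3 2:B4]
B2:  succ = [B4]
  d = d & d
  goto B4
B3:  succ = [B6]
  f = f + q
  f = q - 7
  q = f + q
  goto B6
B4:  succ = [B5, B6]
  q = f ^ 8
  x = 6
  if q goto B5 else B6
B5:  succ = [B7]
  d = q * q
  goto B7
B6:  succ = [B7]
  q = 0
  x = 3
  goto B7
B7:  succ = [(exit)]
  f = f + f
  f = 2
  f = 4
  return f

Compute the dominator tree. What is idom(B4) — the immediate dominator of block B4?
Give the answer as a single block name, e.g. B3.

Answer: B0

Derivation:
idom tree: B1←B0 B2←B0 B3←B1 B4←B0 B5←B4 B6←B0 B7←B0
Dom∩ at merges:
  B2: preds {B0,B1}: {B0} ∩ {B0,B1} = {B0}; idom=B0
  B4: preds {B1,B2}: {B0,B1} ∩ {B0,B2} = {B0}; idom=B0
  B6: preds {B3,B4}: {B0,B1,B3} ∩ {B0,B4} = {B0}; idom=B0
  B7: preds {B5,B6}: {B0,B4,B5} ∩ {B0,B6} = {B0}; idom=B0

idom(B4) = B0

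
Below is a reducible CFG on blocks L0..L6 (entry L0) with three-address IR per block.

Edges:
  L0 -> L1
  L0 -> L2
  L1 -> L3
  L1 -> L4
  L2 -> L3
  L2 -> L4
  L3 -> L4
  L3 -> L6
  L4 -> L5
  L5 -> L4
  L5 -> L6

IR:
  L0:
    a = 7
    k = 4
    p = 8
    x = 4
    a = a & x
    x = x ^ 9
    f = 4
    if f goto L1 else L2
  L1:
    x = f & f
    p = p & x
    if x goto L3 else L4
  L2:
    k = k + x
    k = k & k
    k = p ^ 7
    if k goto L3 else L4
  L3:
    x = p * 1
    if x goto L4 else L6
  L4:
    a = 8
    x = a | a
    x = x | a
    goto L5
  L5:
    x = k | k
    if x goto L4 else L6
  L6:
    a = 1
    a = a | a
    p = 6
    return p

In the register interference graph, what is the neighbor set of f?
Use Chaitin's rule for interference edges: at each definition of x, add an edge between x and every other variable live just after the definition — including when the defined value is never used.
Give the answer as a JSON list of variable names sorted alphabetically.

Answer: ["k", "p", "x"]

Analysis:
Per-block:
  L0: def={a,f,k,p,x} ue=∅
  L1: def={p,x} ue={f,p}
  L2: def={k} ue={k,p,x}
  L3: def={x} ue={p}
  L4: def={a,x} ue=∅
  L5: def={x} ue={k}
  L6: def={a,p} ue=∅

Backward fixpoint:
  L0: in=∅ out={f,k,p,x}
  L1: in={f,k,p} out={k,p}
  L2: in={k,p,x} out={k,p}
  L3: in={k,p} out={k}
  L4: in={k} out={k}
  L5: in={k} out={k}
  L6: in=∅ out=∅

Conflict graph:
  a: {k,p,x}
  f: {k,p,x}
  k: {a,f,p,x}
  p: {a,f,k,x}
  x: {a,f,k,p}

N(f) = ["k", "p", "x"]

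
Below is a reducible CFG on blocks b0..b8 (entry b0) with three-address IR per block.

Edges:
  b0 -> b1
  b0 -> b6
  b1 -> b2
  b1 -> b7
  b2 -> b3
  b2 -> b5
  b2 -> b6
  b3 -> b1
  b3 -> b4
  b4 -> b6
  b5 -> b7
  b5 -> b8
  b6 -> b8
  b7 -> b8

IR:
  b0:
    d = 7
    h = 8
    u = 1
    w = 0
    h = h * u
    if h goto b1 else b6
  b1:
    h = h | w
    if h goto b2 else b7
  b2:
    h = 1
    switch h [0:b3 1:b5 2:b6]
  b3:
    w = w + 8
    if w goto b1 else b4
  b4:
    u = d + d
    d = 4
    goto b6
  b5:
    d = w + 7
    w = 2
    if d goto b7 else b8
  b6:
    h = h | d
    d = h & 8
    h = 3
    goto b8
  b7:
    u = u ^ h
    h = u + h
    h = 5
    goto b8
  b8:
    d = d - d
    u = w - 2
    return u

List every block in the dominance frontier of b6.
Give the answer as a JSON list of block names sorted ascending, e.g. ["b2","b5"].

Answer: ["b8"]

Analysis:
idom tree: b1←b0 b2←b1 b3←b2 b4←b3 b5←b2 b6←b0 b7←b1 b8←b0
Dom at joins:
  b1: preds {b0,b3}: {b0} ∩ {b0,b1,b2,b3} = {b0}; idom=b0
  b6: preds {b0,b2,b4}: {b0} ∩ {b0,b1,b2} ∩ {b0,b1,b2,b3,b4} = {b0}; idom=b0
  b7: preds {b1,b5}: {b0,b1} ∩ {b0,b1,b2,b5} = {b0,b1}; idom=b1
  b8: preds {b5,b6,b7}: {b0,b1,b2,b5} ∩ {b0,b6} ∩ {b0,b1,b7} = {b0}; idom=b0

DF derivation:
  join b1 pred b0: · stop@b0
  join b1 pred b3: b3→b2→b1 stop@b0
  join b6 pred b0: · stop@b0
  join b6 pred b2: b2→b1 stop@b0
  join b6 pred b4: b4→b3→b2→b1 stop@b0
  join b7 pred b1: · stop@b1
  join b7 pred b5: b5→b2 stop@b1
  join b8 pred b5: b5→b2→b1 stop@b0
  join b8 pred b6: b6 stop@b0
  join b8 pred b7: b7→b1 stop@b0
  b0: DF=∅
  b1: DF={b1,b6,b8}
  b2: DF={b1,b6,b7,b8}
  b3: DF={b1,b6}
  b4: DF={b6}
  b5: DF={b7,b8}
  b6: DF={b8}
  b7: DF={b8}
  b8: DF=∅

DF(b6) = ["b8"]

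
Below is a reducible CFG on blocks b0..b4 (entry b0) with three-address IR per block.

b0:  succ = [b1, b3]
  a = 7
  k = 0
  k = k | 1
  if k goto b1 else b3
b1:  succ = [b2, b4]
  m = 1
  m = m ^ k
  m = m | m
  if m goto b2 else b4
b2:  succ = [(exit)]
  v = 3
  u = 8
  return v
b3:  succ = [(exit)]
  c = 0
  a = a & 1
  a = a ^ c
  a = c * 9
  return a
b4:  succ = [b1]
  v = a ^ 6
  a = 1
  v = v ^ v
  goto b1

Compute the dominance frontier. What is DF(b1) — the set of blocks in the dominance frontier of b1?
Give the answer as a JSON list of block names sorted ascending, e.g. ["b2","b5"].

Answer: ["b1"]

Derivation:
idom tree: b1←b0 b2←b1 b3←b0 b4←b1
Dom at joins:
  b1: preds {b0,b4}: {b0} ∩ {b0,b1,b4} = {b0}; idom=b0

DF derivation:
  b1←b0: walk · to b0
  b1←b4: walk b4→b1 to b0
  b0 → ∅
  b1 → {b1}
  b2 → ∅
  b3 → ∅
  b4 → {b1}

DF(b1) = ["b1"]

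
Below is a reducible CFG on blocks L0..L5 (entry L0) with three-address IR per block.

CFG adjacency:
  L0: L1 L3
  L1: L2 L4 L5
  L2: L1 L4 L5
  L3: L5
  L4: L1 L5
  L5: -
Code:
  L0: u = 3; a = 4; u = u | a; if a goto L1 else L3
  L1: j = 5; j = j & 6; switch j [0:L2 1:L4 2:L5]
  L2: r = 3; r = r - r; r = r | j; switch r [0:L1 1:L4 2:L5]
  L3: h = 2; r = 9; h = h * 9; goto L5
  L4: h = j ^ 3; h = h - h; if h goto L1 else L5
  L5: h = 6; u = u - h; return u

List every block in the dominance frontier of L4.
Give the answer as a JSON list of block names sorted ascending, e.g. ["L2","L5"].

idom tree: L1←L0 L2←L1 L3←L0 L4←L1 L5←L0
Join-block Dom:
  L1: preds {L0,L2,L4}: {L0} ∩ {L0,L1,L2} ∩ {L0,L1,L4} = {L0}; idom=L0
  L4: preds {L1,L2}: {L0,L1} ∩ {L0,L1,L2} = {L0,L1}; idom=L1
  L5: preds {L1,L2,L3,L4}: {L0,L1} ∩ {L0,L1,L2} ∩ {L0,L3} ∩ {L0,L1,L4} = {L0}; idom=L0

Frontier:
  join L1 pred L0: · stop@L0
  join L1 pred L2: L2→L1 stop@L0
  join L1 pred L4: L4→L1 stop@L0
  join L4 pred L1: · stop@L1
  join L4 pred L2: L2 stop@L1
  join L5 pred L1: L1 stop@L0
  join L5 pred L2: L2→L1 stop@L0
  join L5 pred L3: L3 stop@L0
  join L5 pred L4: L4→L1 stop@L0
  DF(L0)=∅
  DF(L1)={L1,L5}
  DF(L2)={L1,L4,L5}
  DF(L3)={L5}
  DF(L4)={L1,L5}
  DF(L5)=∅

DF(L4) = ["L1", "L5"]

Answer: ["L1", "L5"]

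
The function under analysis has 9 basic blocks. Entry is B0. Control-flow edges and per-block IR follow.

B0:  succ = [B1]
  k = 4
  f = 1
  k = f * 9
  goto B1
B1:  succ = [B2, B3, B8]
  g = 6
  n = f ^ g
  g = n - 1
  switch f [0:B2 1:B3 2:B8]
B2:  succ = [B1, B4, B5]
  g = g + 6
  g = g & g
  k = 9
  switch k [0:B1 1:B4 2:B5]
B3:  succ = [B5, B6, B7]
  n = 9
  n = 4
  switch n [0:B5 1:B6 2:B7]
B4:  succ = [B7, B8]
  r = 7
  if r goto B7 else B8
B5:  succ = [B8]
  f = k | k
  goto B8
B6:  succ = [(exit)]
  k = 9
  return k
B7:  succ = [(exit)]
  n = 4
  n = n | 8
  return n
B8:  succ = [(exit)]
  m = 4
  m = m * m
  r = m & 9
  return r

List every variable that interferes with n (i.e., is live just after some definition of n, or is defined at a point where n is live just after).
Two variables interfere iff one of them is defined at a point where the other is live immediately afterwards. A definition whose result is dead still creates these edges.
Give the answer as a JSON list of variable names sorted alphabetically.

def/use:
  B0 def {f,k} use ∅
  B1 def {g,n} use {f}
  B2 def {g,k} use {g}
  B3 def {n} use ∅
  B4 def {r} use ∅
  B5 def {f} use {k}
  B6 def {k} use ∅
  B7 def {n} use ∅
  B8 def {m,r} use ∅

Liveness:
  B0: in=∅ out={f,k}
  B1: in={f,k} out={f,g,k}
  B2: in={f,g} out={f,k}
  B3: in={k} out={k}
  B4: in=∅ out=∅
  B5: in={k} out=∅
  B6: in=∅ out=∅
  B7: in=∅ out=∅
  B8: in=∅ out=∅

Interfere edges:
  f↔{g,k,n}
  g↔{f,k}
  k↔{f,g,n}
  m↔∅
  n↔{f,k}
  r↔∅

N(n) = ["f", "k"]

Answer: ["f", "k"]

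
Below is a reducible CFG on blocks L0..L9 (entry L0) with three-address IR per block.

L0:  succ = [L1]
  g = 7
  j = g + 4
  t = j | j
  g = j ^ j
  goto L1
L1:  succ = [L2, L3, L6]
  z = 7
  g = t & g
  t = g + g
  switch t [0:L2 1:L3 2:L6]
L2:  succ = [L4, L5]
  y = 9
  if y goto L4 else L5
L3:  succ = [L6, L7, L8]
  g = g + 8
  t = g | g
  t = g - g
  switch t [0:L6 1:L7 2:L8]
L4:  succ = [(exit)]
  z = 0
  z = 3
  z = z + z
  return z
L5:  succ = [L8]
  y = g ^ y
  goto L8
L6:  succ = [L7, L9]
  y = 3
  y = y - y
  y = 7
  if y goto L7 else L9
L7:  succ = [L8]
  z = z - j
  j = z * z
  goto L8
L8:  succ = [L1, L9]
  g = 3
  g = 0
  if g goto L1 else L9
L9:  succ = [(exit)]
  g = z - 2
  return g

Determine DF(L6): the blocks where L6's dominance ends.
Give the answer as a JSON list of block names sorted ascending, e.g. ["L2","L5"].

idom tree: L1←L0 L2←L1 L3←L1 L4←L2 L5←L2 L6←L1 L7←L1 L8←L1 L9←L1
Dom∩ at merges:
  L1: preds {L0,L8}: {L0} ∩ {L0,L1,L8} = {L0}; idom=L0
  L6: preds {L1,L3}: {L0,L1} ∩ {L0,L1,L3} = {L0,L1}; idom=L1
  L7: preds {L3,L6}: {L0,L1,L3} ∩ {L0,L1,L6} = {L0,L1}; idom=L1
  L8: preds {L3,L5,L7}: {L0,L1,L3} ∩ {L0,L1,L2,L5} ∩ {L0,L1,L7} = {L0,L1}; idom=L1
  L9: preds {L6,L8}: {L0,L1,L6} ∩ {L0,L1,L8} = {L0,L1}; idom=L1

DF derivation:
  join L1 pred L0: · stop@L0
  join L1 pred L8: L8→L1 stop@L0
  join L6 pred L1: · stop@L1
  join L6 pred L3: L3 stop@L1
  join L7 pred L3: L3 stop@L1
  join L7 pred L6: L6 stop@L1
  join L8 pred L3: L3 stop@L1
  join L8 pred L5: L5→L2 stop@L1
  join L8 pred L7: L7 stop@L1
  join L9 pred L6: L6 stop@L1
  join L9 pred L8: L8 stop@L1
  L0 → ∅
  L1 → {L1}
  L2 → {L8}
  L3 → {L6,L7,L8}
  L4 → ∅
  L5 → {L8}
  L6 → {L7,L9}
  L7 → {L8}
  L8 → {L1,L9}
  L9 → ∅

DF(L6) = ["L7", "L9"]

Answer: ["L7", "L9"]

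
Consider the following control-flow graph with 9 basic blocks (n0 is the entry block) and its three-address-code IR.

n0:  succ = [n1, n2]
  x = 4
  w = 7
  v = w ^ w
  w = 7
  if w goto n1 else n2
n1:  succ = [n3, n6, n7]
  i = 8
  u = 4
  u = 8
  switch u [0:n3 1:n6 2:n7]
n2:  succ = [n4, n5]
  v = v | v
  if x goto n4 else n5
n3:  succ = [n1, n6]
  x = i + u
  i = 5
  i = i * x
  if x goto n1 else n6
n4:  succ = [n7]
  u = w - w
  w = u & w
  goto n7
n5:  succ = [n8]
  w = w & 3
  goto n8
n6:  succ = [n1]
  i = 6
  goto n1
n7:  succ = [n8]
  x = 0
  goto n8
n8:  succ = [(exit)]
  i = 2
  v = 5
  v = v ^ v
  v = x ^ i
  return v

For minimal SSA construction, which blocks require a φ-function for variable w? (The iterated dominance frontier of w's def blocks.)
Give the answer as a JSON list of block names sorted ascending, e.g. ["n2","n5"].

Answer: ["n7", "n8"]

Derivation:
idom tree: n1←n0 n2←n0 n3←n1 n4←n2 n5←n2 n6←n1 n7←n0 n8←n0
Dom∩ at merges:
  n1: preds {n0,n3,n6}: {n0} ∩ {n0,n1,n3} ∩ {n0,n1,n6} = {n0}; idom=n0
  n6: preds {n1,n3}: {n0,n1} ∩ {n0,n1,n3} = {n0,n1}; idom=n1
  n7: preds {n1,n4}: {n0,n1} ∩ {n0,n2,n4} = {n0}; idom=n0
  n8: preds {n5,n7}: {n0,n2,n5} ∩ {n0,n7} = {n0}; idom=n0

DF walk-up:
  n1←n0: walk · to n0
  n1←n3: walk n3→n1 to n0
  n1←n6: walk n6→n1 to n0
  n6←n1: walk · to n1
  n6←n3: walk n3 to n1
  n7←n1: walk n1 to n0
  n7←n4: walk n4→n2 to n0
  n8←n5: walk n5→n2 to n0
  n8←n7: walk n7 to n0
  DF(n0)=∅
  DF(n1)={n1,n7}
  DF(n2)={n7,n8}
  DF(n3)={n1,n6}
  DF(n4)={n7}
  DF(n5)={n8}
  DF(n6)={n1}
  DF(n7)={n8}
  DF(n8)=∅

φ for w: defs {n0,n4,n5}
  DF⁺ = {n7,n8}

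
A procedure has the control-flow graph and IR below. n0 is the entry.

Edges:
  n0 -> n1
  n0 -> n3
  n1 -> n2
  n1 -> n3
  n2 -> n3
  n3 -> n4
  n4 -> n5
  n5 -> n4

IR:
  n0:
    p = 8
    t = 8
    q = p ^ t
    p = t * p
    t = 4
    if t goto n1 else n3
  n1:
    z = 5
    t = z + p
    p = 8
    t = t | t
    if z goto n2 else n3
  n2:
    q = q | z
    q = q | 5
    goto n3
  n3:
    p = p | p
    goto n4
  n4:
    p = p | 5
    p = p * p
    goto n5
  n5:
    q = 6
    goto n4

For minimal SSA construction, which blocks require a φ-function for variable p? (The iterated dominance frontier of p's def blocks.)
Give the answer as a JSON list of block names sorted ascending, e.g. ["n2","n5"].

idom tree: n1←n0 n2←n1 n3←n0 n4←n3 n5←n4
Dom at joins:
  n3: preds {n0,n1,n2}: {n0} ∩ {n0,n1} ∩ {n0,n1,n2} = {n0}; idom=n0
  n4: preds {n3,n5}: {n0,n3} ∩ {n0,n3,n4,n5} = {n0,n3}; idom=n3

Frontier:
  n3←n0: walk · to n0
  n3←n1: walk n1 to n0
  n3←n2: walk n2→n1 to n0
  n4←n3: walk · to n3
  n4←n5: walk n5→n4 to n3
  DF(n0)=∅
  DF(n1)={n3}
  DF(n2)={n3}
  DF(n3)=∅
  DF(n4)={n4}
  DF(n5)={n4}

φ for p: defs {n0,n1,n3,n4}
  DF⁺ = {n3,n4}

Answer: ["n3", "n4"]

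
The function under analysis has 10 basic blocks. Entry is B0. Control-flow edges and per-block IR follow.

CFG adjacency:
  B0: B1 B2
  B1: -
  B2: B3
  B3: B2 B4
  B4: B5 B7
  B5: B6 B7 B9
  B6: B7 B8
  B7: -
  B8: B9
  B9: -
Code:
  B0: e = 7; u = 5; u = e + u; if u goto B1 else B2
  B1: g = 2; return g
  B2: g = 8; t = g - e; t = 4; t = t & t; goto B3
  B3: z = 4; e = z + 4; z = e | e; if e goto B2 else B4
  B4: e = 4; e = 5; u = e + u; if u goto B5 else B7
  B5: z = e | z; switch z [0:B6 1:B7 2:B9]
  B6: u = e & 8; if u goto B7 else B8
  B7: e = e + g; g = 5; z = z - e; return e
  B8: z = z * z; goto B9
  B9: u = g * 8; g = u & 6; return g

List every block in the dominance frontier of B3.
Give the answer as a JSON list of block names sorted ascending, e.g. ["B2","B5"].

idom tree: B1←B0 B2←B0 B3←B2 B4←B3 B5←B4 B6←B5 B7←B4 B8←B6 B9←B5
Dom∩ at merges:
  B2: preds {B0,B3}: {B0} ∩ {B0,B2,B3} = {B0}; idom=B0
  B7: preds {B4,B5,B6}: {B0,B2,B3,B4} ∩ {B0,B2,B3,B4,B5} ∩ {B0,B2,B3,B4,B5,B6} = {B0,B2,B3,B4}; idom=B4
  B9: preds {B5,B8}: {B0,B2,B3,B4,B5} ∩ {B0,B2,B3,B4,B5,B6,B8} = {B0,B2,B3,B4,B5}; idom=B5

DF walk-up:
  join B2 pred B0: · stop@B0
  join B2 pred B3: B3→B2 stop@B0
  join B7 pred B4: · stop@B4
  join B7 pred B5: B5 stop@B4
  join B7 pred B6: B6→B5 stop@B4
  join B9 pred B5: · stop@B5
  join B9 pred B8: B8→B6 stop@B5
  B0 → ∅
  B1 → ∅
  B2 → {B2}
  B3 → {B2}
  B4 → ∅
  B5 → {B7}
  B6 → {B7,B9}
  B7 → ∅
  B8 → {B9}
  B9 → ∅

DF(B3) = ["B2"]

Answer: ["B2"]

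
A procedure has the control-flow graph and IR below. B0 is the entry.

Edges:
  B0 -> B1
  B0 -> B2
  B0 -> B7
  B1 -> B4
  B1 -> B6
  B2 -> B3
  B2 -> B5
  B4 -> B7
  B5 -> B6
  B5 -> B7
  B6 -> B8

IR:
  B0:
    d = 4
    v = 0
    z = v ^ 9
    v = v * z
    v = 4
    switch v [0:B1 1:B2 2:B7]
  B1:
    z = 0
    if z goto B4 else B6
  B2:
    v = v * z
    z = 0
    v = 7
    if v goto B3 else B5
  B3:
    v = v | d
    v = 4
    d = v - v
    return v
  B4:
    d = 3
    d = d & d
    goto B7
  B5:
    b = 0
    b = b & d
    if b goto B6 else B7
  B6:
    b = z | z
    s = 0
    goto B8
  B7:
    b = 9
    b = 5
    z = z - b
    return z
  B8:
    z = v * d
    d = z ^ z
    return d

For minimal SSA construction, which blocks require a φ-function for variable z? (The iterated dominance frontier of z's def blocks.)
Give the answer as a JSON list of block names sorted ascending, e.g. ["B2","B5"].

idom tree: B1←B0 B2←B0 B3←B2 B4←B1 B5←B2 B6←B0 B7←B0 B8←B6
Dom at joins:
  B6: preds {B1,B5}: {B0,B1} ∩ {B0,B2,B5} = {B0}; idom=B0
  B7: preds {B0,B4,B5}: {B0} ∩ {B0,B1,B4} ∩ {B0,B2,B5} = {B0}; idom=B0

Frontier:
  B6←B1: walk B1 to B0
  B6←B5: walk B5→B2 to B0
  B7←B0: walk · to B0
  B7←B4: walk B4→B1 to B0
  B7←B5: walk B5→B2 to B0
  DF(B0)=∅
  DF(B1)={B6,B7}
  DF(B2)={B6,B7}
  DF(B3)=∅
  DF(B4)={B7}
  DF(B5)={B6,B7}
  DF(B6)=∅
  DF(B7)=∅
  DF(B8)=∅

φ for z: defs {B0,B1,B2,B7,B8}
  DF⁺ = {B6,B7}

Answer: ["B6", "B7"]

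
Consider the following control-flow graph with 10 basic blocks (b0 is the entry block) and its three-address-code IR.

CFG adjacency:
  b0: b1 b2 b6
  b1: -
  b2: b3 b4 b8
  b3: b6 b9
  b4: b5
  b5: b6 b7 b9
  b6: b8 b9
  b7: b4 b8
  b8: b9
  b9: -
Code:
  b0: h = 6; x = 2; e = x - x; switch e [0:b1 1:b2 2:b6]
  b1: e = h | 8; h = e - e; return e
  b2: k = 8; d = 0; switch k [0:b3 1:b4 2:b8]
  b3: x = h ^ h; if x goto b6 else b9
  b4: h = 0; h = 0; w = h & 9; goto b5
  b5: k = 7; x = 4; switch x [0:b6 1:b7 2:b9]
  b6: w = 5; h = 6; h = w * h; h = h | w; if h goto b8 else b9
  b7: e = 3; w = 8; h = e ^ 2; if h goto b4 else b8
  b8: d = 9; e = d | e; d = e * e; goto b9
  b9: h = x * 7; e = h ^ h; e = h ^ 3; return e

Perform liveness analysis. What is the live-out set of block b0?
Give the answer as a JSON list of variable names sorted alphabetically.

Answer: ["e", "h", "x"]

Derivation:
Per-block:
  b0 def {e,h,x} use ∅
  b1 def {e,h} use {h}
  b2 def {d,k} use ∅
  b3 def {x} use {h}
  b4 def {h,w} use ∅
  b5 def {k,x} use ∅
  b6 def {h,w} use ∅
  b7 def {e,h,w} use ∅
  b8 def {d,e} use {e}
  b9 def {e,h} use {x}

Live sets:
  b0 li=∅ lo={e,h,x}
  b1 li={h} lo=∅
  b2 li={e,h,x} lo={e,h,x}
  b3 li={e,h} lo={e,x}
  b4 li={e} lo={e}
  b5 li={e} lo={e,x}
  b6 li={e,x} lo={e,x}
  b7 li={x} lo={e,x}
  b8 li={e,x} lo={x}
  b9 li={x} lo=∅

live-out(b0) = ["e", "h", "x"]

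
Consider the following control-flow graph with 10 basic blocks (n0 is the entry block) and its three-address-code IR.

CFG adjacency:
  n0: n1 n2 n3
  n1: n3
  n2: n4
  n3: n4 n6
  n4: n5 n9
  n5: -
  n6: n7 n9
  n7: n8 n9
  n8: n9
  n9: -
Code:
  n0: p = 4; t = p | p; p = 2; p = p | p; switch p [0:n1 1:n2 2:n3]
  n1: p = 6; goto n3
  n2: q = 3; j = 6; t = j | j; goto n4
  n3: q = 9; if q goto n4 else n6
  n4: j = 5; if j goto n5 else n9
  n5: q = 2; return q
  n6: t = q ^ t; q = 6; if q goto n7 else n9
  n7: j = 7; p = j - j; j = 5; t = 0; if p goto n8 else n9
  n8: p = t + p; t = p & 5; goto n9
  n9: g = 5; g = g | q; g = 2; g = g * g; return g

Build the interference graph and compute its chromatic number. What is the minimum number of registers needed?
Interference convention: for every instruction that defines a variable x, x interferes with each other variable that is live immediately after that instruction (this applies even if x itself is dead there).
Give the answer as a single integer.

Answer: 3

Working:
Block summaries:
  n0 def {p,t} use ∅
  n1 def {p} use ∅
  n2 def {j,q,t} use ∅
  n3 def {q} use ∅
  n4 def {j} use ∅
  n5 def {q} use ∅
  n6 def {q,t} use {q,t}
  n7 def {j,p,t} use ∅
  n8 def {p,t} use {p,t}
  n9 def {g} use {q}

Live sets:
  live n0: ∅→{t}
  live n1: {t}→{t}
  live n2: ∅→{q}
  live n3: {t}→{q,t}
  live n4: {q}→{q}
  live n5: ∅→∅
  live n6: {q,t}→{q}
  live n7: {q}→{p,q,t}
  live n8: {p,q,t}→{q}
  live n9: {q}→∅

Conflict graph:
  g↔{q}
  j↔{p,q}
  p↔{j,q,t}
  q↔{g,j,p,t}
  t↔{p,q}

Colouring:
  clique {j,p,q} ⇒ need ≥ 3
  assign g→c1 j→c2 p→c1 q→c0 t→c2 — no edge inside a register ⇒ χ ≤ 3
  χ = 3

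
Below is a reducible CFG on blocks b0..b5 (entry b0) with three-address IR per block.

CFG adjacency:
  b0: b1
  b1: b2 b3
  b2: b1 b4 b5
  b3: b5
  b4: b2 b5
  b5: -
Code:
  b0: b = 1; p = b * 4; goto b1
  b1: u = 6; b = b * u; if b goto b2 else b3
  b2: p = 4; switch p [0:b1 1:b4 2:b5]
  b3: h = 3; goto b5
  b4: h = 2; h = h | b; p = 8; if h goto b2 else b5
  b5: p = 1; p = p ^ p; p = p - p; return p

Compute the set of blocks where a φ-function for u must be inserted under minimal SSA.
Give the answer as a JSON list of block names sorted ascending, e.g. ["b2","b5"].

idom tree: b1←b0 b2←b1 b3←b1 b4←b2 b5←b1
Dom∩ at merges:
  b1: preds {b0,b2}: {b0} ∩ {b0,b1,b2} = {b0}; idom=b0
  b2: preds {b1,b4}: {b0,b1} ∩ {b0,b1,b2,b4} = {b0,b1}; idom=b1
  b5: preds {b2,b3,b4}: {b0,b1,b2} ∩ {b0,b1,b3} ∩ {b0,b1,b2,b4} = {b0,b1}; idom=b1

DF derivation:
  b1←b0: walk · to b0
  b1←b2: walk b2→b1 to b0
  b2←b1: walk · to b1
  b2←b4: walk b4→b2 to b1
  b5←b2: walk b2 to b1
  b5←b3: walk b3 to b1
  b5←b4: walk b4→b2 to b1
  b0: DF=∅
  b1: DF={b1}
  b2: DF={b1,b2,b5}
  b3: DF={b5}
  b4: DF={b2,b5}
  b5: DF=∅

φ for u: defs {b1}
  DF⁺ = {b1}

Answer: ["b1"]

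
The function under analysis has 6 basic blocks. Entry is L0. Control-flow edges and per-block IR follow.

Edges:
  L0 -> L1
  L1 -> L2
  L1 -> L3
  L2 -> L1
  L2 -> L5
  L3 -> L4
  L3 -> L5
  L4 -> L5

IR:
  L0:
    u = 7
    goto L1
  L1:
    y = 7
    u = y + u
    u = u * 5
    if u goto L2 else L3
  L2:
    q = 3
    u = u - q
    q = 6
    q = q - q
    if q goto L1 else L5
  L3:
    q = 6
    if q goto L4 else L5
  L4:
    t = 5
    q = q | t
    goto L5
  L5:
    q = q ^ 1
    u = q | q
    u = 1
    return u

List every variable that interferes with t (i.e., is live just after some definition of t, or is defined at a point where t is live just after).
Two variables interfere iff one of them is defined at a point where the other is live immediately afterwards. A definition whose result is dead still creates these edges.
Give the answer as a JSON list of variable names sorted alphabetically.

Per-block:
  L0: def={u} ue=∅
  L1: def={u,y} ue={u}
  L2: def={q,u} ue={u}
  L3: def={q} ue=∅
  L4: def={q,t} ue={q}
  L5: def={q,u} ue={q}

Liveness:
  L0: in=∅ out={u}
  L1: in={u} out={u}
  L2: in={u} out={q,u}
  L3: in=∅ out={q}
  L4: in={q} out={q}
  L5: in={q} out=∅

Conflict graph:
  q: {t,u}
  t: {q}
  u: {q,y}
  y: {u}

N(t) = ["q"]

Answer: ["q"]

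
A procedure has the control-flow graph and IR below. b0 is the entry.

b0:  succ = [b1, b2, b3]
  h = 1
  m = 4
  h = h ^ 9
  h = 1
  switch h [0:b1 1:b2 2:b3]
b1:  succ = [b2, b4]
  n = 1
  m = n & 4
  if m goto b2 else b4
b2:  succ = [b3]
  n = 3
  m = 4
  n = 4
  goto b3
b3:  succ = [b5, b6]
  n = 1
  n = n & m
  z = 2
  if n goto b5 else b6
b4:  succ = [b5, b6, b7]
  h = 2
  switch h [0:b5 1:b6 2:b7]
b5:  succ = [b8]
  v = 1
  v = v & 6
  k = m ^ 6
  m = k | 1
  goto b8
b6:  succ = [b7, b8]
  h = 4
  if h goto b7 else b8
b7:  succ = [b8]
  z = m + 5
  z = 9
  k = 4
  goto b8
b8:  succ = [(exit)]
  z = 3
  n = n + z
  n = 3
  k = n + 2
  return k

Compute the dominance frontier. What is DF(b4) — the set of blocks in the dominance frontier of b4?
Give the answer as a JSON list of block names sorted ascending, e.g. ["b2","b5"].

idom tree: b1←b0 b2←b0 b3←b0 b4←b1 b5←b0 b6←b0 b7←b0 b8←b0
Dom at joins:
  b2: preds {b0,b1}: {b0} ∩ {b0,b1} = {b0}; idom=b0
  b3: preds {b0,b2}: {b0} ∩ {b0,b2} = {b0}; idom=b0
  b5: preds {b3,b4}: {b0,b3} ∩ {b0,b1,b4} = {b0}; idom=b0
  b6: preds {b3,b4}: {b0,b3} ∩ {b0,b1,b4} = {b0}; idom=b0
  b7: preds {b4,b6}: {b0,b1,b4} ∩ {b0,b6} = {b0}; idom=b0
  b8: preds {b5,b6,b7}: {b0,b5} ∩ {b0,b6} ∩ {b0,b7} = {b0}; idom=b0

DF derivation:
  join b2 pred b0: · stop@b0
  join b2 pred b1: b1 stop@b0
  join b3 pred b0: · stop@b0
  join b3 pred b2: b2 stop@b0
  join b5 pred b3: b3 stop@b0
  join b5 pred b4: b4→b1 stop@b0
  join b6 pred b3: b3 stop@b0
  join b6 pred b4: b4→b1 stop@b0
  join b7 pred b4: b4→b1 stop@b0
  join b7 pred b6: b6 stop@b0
  join b8 pred b5: b5 stop@b0
  join b8 pred b6: b6 stop@b0
  join b8 pred b7: b7 stop@b0
  b0 → ∅
  b1 → {b2,b5,b6,b7}
  b2 → {b3}
  b3 → {b5,b6}
  b4 → {b5,b6,b7}
  b5 → {b8}
  b6 → {b7,b8}
  b7 → {b8}
  b8 → ∅

DF(b4) = ["b5", "b6", "b7"]

Answer: ["b5", "b6", "b7"]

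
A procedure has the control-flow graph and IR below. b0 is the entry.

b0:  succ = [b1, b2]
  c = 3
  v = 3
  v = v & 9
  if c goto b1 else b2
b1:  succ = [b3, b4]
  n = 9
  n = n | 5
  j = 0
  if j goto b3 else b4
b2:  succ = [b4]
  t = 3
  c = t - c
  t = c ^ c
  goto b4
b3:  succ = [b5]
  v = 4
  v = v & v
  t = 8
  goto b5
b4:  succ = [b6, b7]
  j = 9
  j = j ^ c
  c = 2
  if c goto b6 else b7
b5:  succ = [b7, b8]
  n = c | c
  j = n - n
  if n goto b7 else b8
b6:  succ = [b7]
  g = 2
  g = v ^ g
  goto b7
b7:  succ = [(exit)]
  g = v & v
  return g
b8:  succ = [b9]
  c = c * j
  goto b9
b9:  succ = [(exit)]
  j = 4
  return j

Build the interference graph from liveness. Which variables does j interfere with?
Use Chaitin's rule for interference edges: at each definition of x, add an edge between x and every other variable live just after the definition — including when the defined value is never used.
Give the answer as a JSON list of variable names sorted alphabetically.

Block summaries:
  b0: def={c,v} ue=∅
  b1: def={j,n} ue=∅
  b2: def={c,t} ue={c}
  b3: def={t,v} ue=∅
  b4: def={c,j} ue={c}
  b5: def={j,n} ue={c}
  b6: def={g} ue={v}
  b7: def={g} ue={v}
  b8: def={c} ue={c,j}
  b9: def={j} ue=∅

Backward fixpoint:
  b0 li=∅ lo={c,v}
  b1 li={c,v} lo={c,v}
  b2 li={c,v} lo={c,v}
  b3 li={c} lo={c,v}
  b4 li={c,v} lo={v}
  b5 li={c,v} lo={c,j,v}
  b6 li={v} lo={v}
  b7 li={v} lo=∅
  b8 li={c,j} lo=∅
  b9 li=∅ lo=∅

Interference:
  c: {j,n,t,v}
  g: {v}
  j: {c,n,v}
  n: {c,j,v}
  t: {c,v}
  v: {c,g,j,n,t}

N(j) = ["c", "n", "v"]

Answer: ["c", "n", "v"]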